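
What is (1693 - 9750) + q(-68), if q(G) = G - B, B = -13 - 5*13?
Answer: -8047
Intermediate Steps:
B = -78 (B = -13 - 1*65 = -13 - 65 = -78)
q(G) = 78 + G (q(G) = G - 1*(-78) = G + 78 = 78 + G)
(1693 - 9750) + q(-68) = (1693 - 9750) + (78 - 68) = -8057 + 10 = -8047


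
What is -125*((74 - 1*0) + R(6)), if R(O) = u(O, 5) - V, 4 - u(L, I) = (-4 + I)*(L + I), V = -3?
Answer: -8750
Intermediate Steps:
u(L, I) = 4 - (-4 + I)*(I + L) (u(L, I) = 4 - (-4 + I)*(L + I) = 4 - (-4 + I)*(I + L))
R(O) = 2 - O (R(O) = (4 - 1*5² + 4*5 + 4*O - 1*5*O) - 1*(-3) = (4 - 1*25 + 20 + 4*O - 5*O) + 3 = (4 - 25 + 20 + 4*O - 5*O) + 3 = (-1 - O) + 3 = 2 - O)
-125*((74 - 1*0) + R(6)) = -125*((74 - 1*0) + (2 - 1*6)) = -125*((74 + 0) + (2 - 6)) = -125*(74 - 4) = -125*70 = -8750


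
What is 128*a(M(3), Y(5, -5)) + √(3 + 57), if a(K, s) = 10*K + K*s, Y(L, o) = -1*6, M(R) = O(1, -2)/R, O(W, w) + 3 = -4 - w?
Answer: -2560/3 + 2*√15 ≈ -845.59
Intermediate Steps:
O(W, w) = -7 - w (O(W, w) = -3 + (-4 - w) = -7 - w)
M(R) = -5/R (M(R) = (-7 - 1*(-2))/R = (-7 + 2)/R = -5/R)
Y(L, o) = -6
128*a(M(3), Y(5, -5)) + √(3 + 57) = 128*((-5/3)*(10 - 6)) + √(3 + 57) = 128*(-5*⅓*4) + √60 = 128*(-5/3*4) + 2*√15 = 128*(-20/3) + 2*√15 = -2560/3 + 2*√15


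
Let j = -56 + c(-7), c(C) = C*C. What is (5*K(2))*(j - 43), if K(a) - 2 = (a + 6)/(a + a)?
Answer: -1000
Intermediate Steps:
K(a) = 2 + (6 + a)/(2*a) (K(a) = 2 + (a + 6)/(a + a) = 2 + (6 + a)/((2*a)) = 2 + (6 + a)*(1/(2*a)) = 2 + (6 + a)/(2*a))
c(C) = C²
j = -7 (j = -56 + (-7)² = -56 + 49 = -7)
(5*K(2))*(j - 43) = (5*(5/2 + 3/2))*(-7 - 43) = (5*(5/2 + 3*(½)))*(-50) = (5*(5/2 + 3/2))*(-50) = (5*4)*(-50) = 20*(-50) = -1000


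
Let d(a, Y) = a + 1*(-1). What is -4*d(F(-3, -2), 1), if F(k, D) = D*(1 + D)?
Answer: -4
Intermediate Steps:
d(a, Y) = -1 + a (d(a, Y) = a - 1 = -1 + a)
-4*d(F(-3, -2), 1) = -4*(-1 - 2*(1 - 2)) = -4*(-1 - 2*(-1)) = -4*(-1 + 2) = -4*1 = -4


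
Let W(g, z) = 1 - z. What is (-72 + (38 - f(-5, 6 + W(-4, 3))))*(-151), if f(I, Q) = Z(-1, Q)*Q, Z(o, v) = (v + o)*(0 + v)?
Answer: 12382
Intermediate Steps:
Z(o, v) = v*(o + v) (Z(o, v) = (o + v)*v = v*(o + v))
f(I, Q) = Q**2*(-1 + Q) (f(I, Q) = (Q*(-1 + Q))*Q = Q**2*(-1 + Q))
(-72 + (38 - f(-5, 6 + W(-4, 3))))*(-151) = (-72 + (38 - (6 + (1 - 1*3))**2*(-1 + (6 + (1 - 1*3)))))*(-151) = (-72 + (38 - (6 + (1 - 3))**2*(-1 + (6 + (1 - 3)))))*(-151) = (-72 + (38 - (6 - 2)**2*(-1 + (6 - 2))))*(-151) = (-72 + (38 - 4**2*(-1 + 4)))*(-151) = (-72 + (38 - 16*3))*(-151) = (-72 + (38 - 1*48))*(-151) = (-72 + (38 - 48))*(-151) = (-72 - 10)*(-151) = -82*(-151) = 12382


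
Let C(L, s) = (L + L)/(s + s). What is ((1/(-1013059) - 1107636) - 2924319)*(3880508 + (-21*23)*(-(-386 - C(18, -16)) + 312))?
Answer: -57902057302661631647/4052236 ≈ -1.4289e+13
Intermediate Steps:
C(L, s) = L/s (C(L, s) = (2*L)/((2*s)) = (2*L)*(1/(2*s)) = L/s)
((1/(-1013059) - 1107636) - 2924319)*(3880508 + (-21*23)*(-(-386 - C(18, -16)) + 312)) = ((1/(-1013059) - 1107636) - 2924319)*(3880508 + (-21*23)*(-(-386 - 18/(-16)) + 312)) = ((-1/1013059 - 1107636) - 2924319)*(3880508 - 483*(-(-386 - 18*(-1)/16) + 312)) = (-1122100618525/1013059 - 2924319)*(3880508 - 483*(-(-386 - 1*(-9/8)) + 312)) = -4084608300346*(3880508 - 483*(-(-386 + 9/8) + 312))/1013059 = -4084608300346*(3880508 - 483*(-1*(-3079/8) + 312))/1013059 = -4084608300346*(3880508 - 483*(3079/8 + 312))/1013059 = -4084608300346*(3880508 - 483*5575/8)/1013059 = -4084608300346*(3880508 - 2692725/8)/1013059 = -4084608300346/1013059*28351339/8 = -57902057302661631647/4052236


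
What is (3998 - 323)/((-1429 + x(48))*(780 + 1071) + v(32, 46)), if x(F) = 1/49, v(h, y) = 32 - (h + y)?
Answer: -180075/129609274 ≈ -0.0013894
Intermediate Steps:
v(h, y) = 32 - h - y (v(h, y) = 32 + (-h - y) = 32 - h - y)
x(F) = 1/49
(3998 - 323)/((-1429 + x(48))*(780 + 1071) + v(32, 46)) = (3998 - 323)/((-1429 + 1/49)*(780 + 1071) + (32 - 1*32 - 1*46)) = 3675/(-70020/49*1851 + (32 - 32 - 46)) = 3675/(-129607020/49 - 46) = 3675/(-129609274/49) = 3675*(-49/129609274) = -180075/129609274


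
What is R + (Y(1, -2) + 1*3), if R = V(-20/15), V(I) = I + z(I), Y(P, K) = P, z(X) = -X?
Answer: 4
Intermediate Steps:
V(I) = 0 (V(I) = I - I = 0)
R = 0
R + (Y(1, -2) + 1*3) = 0 + (1 + 1*3) = 0 + (1 + 3) = 0 + 4 = 4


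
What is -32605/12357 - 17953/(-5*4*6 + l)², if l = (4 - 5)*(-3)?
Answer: -5710898/1445769 ≈ -3.9501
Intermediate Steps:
l = 3 (l = -1*(-3) = 3)
-32605/12357 - 17953/(-5*4*6 + l)² = -32605/12357 - 17953/(-5*4*6 + 3)² = -32605*1/12357 - 17953/(-20*6 + 3)² = -32605/12357 - 17953/(-120 + 3)² = -32605/12357 - 17953/((-117)²) = -32605/12357 - 17953/13689 = -32605/12357 - 17953*1/13689 = -32605/12357 - 1381/1053 = -5710898/1445769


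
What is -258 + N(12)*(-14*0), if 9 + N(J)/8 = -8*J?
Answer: -258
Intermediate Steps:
N(J) = -72 - 64*J (N(J) = -72 + 8*(-8*J) = -72 - 64*J)
-258 + N(12)*(-14*0) = -258 + (-72 - 64*12)*(-14*0) = -258 + (-72 - 768)*0 = -258 - 840*0 = -258 + 0 = -258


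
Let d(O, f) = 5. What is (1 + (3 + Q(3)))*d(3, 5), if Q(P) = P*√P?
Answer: 20 + 15*√3 ≈ 45.981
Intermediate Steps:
Q(P) = P^(3/2)
(1 + (3 + Q(3)))*d(3, 5) = (1 + (3 + 3^(3/2)))*5 = (1 + (3 + 3*√3))*5 = (4 + 3*√3)*5 = 20 + 15*√3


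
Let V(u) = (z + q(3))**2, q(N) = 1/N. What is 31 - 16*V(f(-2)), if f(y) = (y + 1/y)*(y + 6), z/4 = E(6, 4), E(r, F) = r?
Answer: -84985/9 ≈ -9442.8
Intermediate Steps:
z = 24 (z = 4*6 = 24)
f(y) = (6 + y)*(y + 1/y) (f(y) = (y + 1/y)*(6 + y) = (6 + y)*(y + 1/y))
V(u) = 5329/9 (V(u) = (24 + 1/3)**2 = (73/3)**2 = 5329/9)
31 - 16*V(f(-2)) = 31 - 16*5329/9 = 31 - 85264/9 = -84985/9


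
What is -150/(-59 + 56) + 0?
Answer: 50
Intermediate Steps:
-150/(-59 + 56) + 0 = -150/(-3) + 0 = -150*(-⅓) + 0 = 50 + 0 = 50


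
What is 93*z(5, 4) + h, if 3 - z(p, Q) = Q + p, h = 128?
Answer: -430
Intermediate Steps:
z(p, Q) = 3 - Q - p (z(p, Q) = 3 - (Q + p) = 3 + (-Q - p) = 3 - Q - p)
93*z(5, 4) + h = 93*(3 - 1*4 - 1*5) + 128 = 93*(3 - 4 - 5) + 128 = 93*(-6) + 128 = -558 + 128 = -430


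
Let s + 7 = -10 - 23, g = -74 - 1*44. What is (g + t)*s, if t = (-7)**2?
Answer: 2760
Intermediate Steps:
g = -118 (g = -74 - 44 = -118)
t = 49
s = -40 (s = -7 + (-10 - 23) = -7 - 33 = -40)
(g + t)*s = (-118 + 49)*(-40) = -69*(-40) = 2760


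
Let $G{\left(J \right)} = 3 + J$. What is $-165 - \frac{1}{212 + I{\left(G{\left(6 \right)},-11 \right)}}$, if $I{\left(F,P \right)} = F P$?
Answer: $- \frac{18646}{113} \approx -165.01$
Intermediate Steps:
$-165 - \frac{1}{212 + I{\left(G{\left(6 \right)},-11 \right)}} = -165 - \frac{1}{212 + \left(3 + 6\right) \left(-11\right)} = -165 - \frac{1}{212 + 9 \left(-11\right)} = -165 - \frac{1}{212 - 99} = -165 - \frac{1}{113} = - \frac{18646}{113}$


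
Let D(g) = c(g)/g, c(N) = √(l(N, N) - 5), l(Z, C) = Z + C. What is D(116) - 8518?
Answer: -8518 + √227/116 ≈ -8517.9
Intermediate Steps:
l(Z, C) = C + Z
c(N) = √(-5 + 2*N) (c(N) = √((N + N) - 5) = √(2*N - 5) = √(-5 + 2*N))
D(g) = √(-5 + 2*g)/g
D(116) - 8518 = √(-5 + 2*116)/116 - 8518 = √(-5 + 232)/116 - 8518 = √227/116 - 8518 = -8518 + √227/116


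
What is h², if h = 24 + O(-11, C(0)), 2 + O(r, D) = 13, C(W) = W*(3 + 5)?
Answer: 1225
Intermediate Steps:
C(W) = 8*W (C(W) = W*8 = 8*W)
O(r, D) = 11 (O(r, D) = -2 + 13 = 11)
h = 35 (h = 24 + 11 = 35)
h² = 35² = 1225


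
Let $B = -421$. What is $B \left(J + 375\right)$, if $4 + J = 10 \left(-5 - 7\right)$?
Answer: $-105671$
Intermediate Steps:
$J = -124$ ($J = -4 + 10 \left(-5 - 7\right) = -4 + 10 \left(-12\right) = -4 - 120 = -124$)
$B \left(J + 375\right) = - 421 \left(-124 + 375\right) = \left(-421\right) 251 = -105671$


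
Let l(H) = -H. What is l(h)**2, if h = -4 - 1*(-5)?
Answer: 1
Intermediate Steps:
h = 1 (h = -4 + 5 = 1)
l(h)**2 = (-1*1)**2 = (-1)**2 = 1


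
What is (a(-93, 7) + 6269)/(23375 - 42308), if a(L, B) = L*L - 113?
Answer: -4935/6311 ≈ -0.78197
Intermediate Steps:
a(L, B) = -113 + L² (a(L, B) = L² - 113 = -113 + L²)
(a(-93, 7) + 6269)/(23375 - 42308) = ((-113 + (-93)²) + 6269)/(23375 - 42308) = ((-113 + 8649) + 6269)/(-18933) = (8536 + 6269)*(-1/18933) = 14805*(-1/18933) = -4935/6311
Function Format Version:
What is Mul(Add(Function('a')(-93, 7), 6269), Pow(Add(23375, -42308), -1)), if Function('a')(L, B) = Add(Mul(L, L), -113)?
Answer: Rational(-4935, 6311) ≈ -0.78197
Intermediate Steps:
Function('a')(L, B) = Add(-113, Pow(L, 2)) (Function('a')(L, B) = Add(Pow(L, 2), -113) = Add(-113, Pow(L, 2)))
Mul(Add(Function('a')(-93, 7), 6269), Pow(Add(23375, -42308), -1)) = Mul(Add(Add(-113, Pow(-93, 2)), 6269), Pow(Add(23375, -42308), -1)) = Mul(Add(Add(-113, 8649), 6269), Pow(-18933, -1)) = Mul(Add(8536, 6269), Rational(-1, 18933)) = Mul(14805, Rational(-1, 18933)) = Rational(-4935, 6311)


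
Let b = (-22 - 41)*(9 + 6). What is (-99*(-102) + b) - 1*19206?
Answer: -10053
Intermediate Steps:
b = -945 (b = -63*15 = -945)
(-99*(-102) + b) - 1*19206 = (-99*(-102) - 945) - 1*19206 = (10098 - 945) - 19206 = 9153 - 19206 = -10053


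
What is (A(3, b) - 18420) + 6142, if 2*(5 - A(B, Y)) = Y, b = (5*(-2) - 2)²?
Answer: -12345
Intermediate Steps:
b = 144 (b = (-10 - 2)² = (-12)² = 144)
A(B, Y) = 5 - Y/2
(A(3, b) - 18420) + 6142 = ((5 - ½*144) - 18420) + 6142 = ((5 - 72) - 18420) + 6142 = (-67 - 18420) + 6142 = -18487 + 6142 = -12345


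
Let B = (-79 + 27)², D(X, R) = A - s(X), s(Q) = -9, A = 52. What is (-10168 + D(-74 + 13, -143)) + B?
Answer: -7403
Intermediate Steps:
D(X, R) = 61 (D(X, R) = 52 - 1*(-9) = 52 + 9 = 61)
B = 2704 (B = (-52)² = 2704)
(-10168 + D(-74 + 13, -143)) + B = (-10168 + 61) + 2704 = -10107 + 2704 = -7403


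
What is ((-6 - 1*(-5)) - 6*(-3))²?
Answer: 289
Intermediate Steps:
((-6 - 1*(-5)) - 6*(-3))² = ((-6 + 5) + 18)² = (-1 + 18)² = 17² = 289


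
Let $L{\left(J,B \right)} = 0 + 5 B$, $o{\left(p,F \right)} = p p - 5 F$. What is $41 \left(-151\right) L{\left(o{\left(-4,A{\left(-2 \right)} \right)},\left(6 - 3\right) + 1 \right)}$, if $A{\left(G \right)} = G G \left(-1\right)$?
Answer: $-123820$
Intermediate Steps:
$A{\left(G \right)} = - G^{2}$ ($A{\left(G \right)} = G^{2} \left(-1\right) = - G^{2}$)
$o{\left(p,F \right)} = p^{2} - 5 F$
$L{\left(J,B \right)} = 5 B$
$41 \left(-151\right) L{\left(o{\left(-4,A{\left(-2 \right)} \right)},\left(6 - 3\right) + 1 \right)} = 41 \left(-151\right) 5 \left(\left(6 - 3\right) + 1\right) = - 6191 \cdot 5 \left(3 + 1\right) = - 6191 \cdot 5 \cdot 4 = \left(-6191\right) 20 = -123820$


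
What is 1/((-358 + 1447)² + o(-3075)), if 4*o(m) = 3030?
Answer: 2/2373357 ≈ 8.4269e-7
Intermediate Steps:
o(m) = 1515/2 (o(m) = (¼)*3030 = 1515/2)
1/((-358 + 1447)² + o(-3075)) = 1/((-358 + 1447)² + 1515/2) = 1/(1089² + 1515/2) = 1/(1185921 + 1515/2) = 1/(2373357/2) = 2/2373357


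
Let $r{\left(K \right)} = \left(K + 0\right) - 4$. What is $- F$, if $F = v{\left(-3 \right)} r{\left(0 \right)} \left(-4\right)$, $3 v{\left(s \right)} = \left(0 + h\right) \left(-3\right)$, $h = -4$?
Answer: $-64$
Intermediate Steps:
$r{\left(K \right)} = -4 + K$ ($r{\left(K \right)} = K - 4 = -4 + K$)
$v{\left(s \right)} = 4$ ($v{\left(s \right)} = \frac{\left(0 - 4\right) \left(-3\right)}{3} = \frac{\left(-4\right) \left(-3\right)}{3} = \frac{1}{3} \cdot 12 = 4$)
$F = 64$ ($F = 4 \left(-4 + 0\right) \left(-4\right) = 4 \left(-4\right) \left(-4\right) = \left(-16\right) \left(-4\right) = 64$)
$- F = \left(-1\right) 64 = -64$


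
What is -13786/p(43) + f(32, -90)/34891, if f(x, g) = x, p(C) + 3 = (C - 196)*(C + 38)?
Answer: 240701999/216254418 ≈ 1.1131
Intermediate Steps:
p(C) = -3 + (-196 + C)*(38 + C) (p(C) = -3 + (C - 196)*(C + 38) = -3 + (-196 + C)*(38 + C))
-13786/p(43) + f(32, -90)/34891 = -13786/(-7451 + 43² - 158*43) + 32/34891 = -13786/(-7451 + 1849 - 6794) + 32*(1/34891) = -13786/(-12396) + 32/34891 = -13786*(-1/12396) + 32/34891 = 6893/6198 + 32/34891 = 240701999/216254418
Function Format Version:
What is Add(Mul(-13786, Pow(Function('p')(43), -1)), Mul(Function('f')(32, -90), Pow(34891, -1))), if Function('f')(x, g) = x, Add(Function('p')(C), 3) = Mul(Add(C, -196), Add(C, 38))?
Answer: Rational(240701999, 216254418) ≈ 1.1131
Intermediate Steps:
Function('p')(C) = Add(-3, Mul(Add(-196, C), Add(38, C))) (Function('p')(C) = Add(-3, Mul(Add(C, -196), Add(C, 38))) = Add(-3, Mul(Add(-196, C), Add(38, C))))
Add(Mul(-13786, Pow(Function('p')(43), -1)), Mul(Function('f')(32, -90), Pow(34891, -1))) = Add(Mul(-13786, Pow(Add(-7451, Pow(43, 2), Mul(-158, 43)), -1)), Mul(32, Pow(34891, -1))) = Add(Mul(-13786, Pow(Add(-7451, 1849, -6794), -1)), Mul(32, Rational(1, 34891))) = Add(Mul(-13786, Pow(-12396, -1)), Rational(32, 34891)) = Add(Mul(-13786, Rational(-1, 12396)), Rational(32, 34891)) = Add(Rational(6893, 6198), Rational(32, 34891)) = Rational(240701999, 216254418)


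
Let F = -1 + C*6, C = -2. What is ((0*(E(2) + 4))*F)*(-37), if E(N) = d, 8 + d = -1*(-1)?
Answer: 0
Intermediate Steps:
d = -7 (d = -8 - 1*(-1) = -8 + 1 = -7)
E(N) = -7
F = -13 (F = -1 - 2*6 = -1 - 12 = -13)
((0*(E(2) + 4))*F)*(-37) = ((0*(-7 + 4))*(-13))*(-37) = ((0*(-3))*(-13))*(-37) = (0*(-13))*(-37) = 0*(-37) = 0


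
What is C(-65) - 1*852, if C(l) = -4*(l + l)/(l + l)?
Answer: -856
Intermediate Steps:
C(l) = -4 (C(l) = -4*2*l/(2*l) = -4*2*l*1/(2*l) = -4*1 = -4)
C(-65) - 1*852 = -4 - 1*852 = -4 - 852 = -856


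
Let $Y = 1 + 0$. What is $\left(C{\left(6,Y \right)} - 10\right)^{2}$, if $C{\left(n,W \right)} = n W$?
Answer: $16$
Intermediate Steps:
$Y = 1$
$C{\left(n,W \right)} = W n$
$\left(C{\left(6,Y \right)} - 10\right)^{2} = \left(1 \cdot 6 - 10\right)^{2} = \left(6 - 10\right)^{2} = \left(-4\right)^{2} = 16$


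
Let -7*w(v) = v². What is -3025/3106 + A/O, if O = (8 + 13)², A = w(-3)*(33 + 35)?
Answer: -1248783/1065358 ≈ -1.1722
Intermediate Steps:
w(v) = -v²/7
A = -612/7 (A = (-⅐*(-3)²)*(33 + 35) = -⅐*9*68 = -9/7*68 = -612/7 ≈ -87.429)
O = 441 (O = 21² = 441)
-3025/3106 + A/O = -3025/3106 - 612/7/441 = -3025*1/3106 - 612/7*1/441 = -3025/3106 - 68/343 = -1248783/1065358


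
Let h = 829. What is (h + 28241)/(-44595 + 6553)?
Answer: -14535/19021 ≈ -0.76416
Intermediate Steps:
(h + 28241)/(-44595 + 6553) = (829 + 28241)/(-44595 + 6553) = 29070/(-38042) = 29070*(-1/38042) = -14535/19021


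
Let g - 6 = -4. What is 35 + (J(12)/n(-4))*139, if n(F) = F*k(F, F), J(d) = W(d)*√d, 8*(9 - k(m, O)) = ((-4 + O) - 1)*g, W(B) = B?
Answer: 35 - 1112*√3/15 ≈ -93.403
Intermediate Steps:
g = 2 (g = 6 - 4 = 2)
k(m, O) = 41/4 - O/4 (k(m, O) = 9 - ((-4 + O) - 1)*2/8 = 9 - (-5 + O)*2/8 = 9 - (-10 + 2*O)/8 = 9 + (5/4 - O/4) = 41/4 - O/4)
J(d) = d^(3/2) (J(d) = d*√d = d^(3/2))
n(F) = F*(41/4 - F/4)
35 + (J(12)/n(-4))*139 = 35 + (12^(3/2)/(((¼)*(-4)*(41 - 1*(-4)))))*139 = 35 + ((24*√3)/(((¼)*(-4)*(41 + 4))))*139 = 35 + ((24*√3)/(((¼)*(-4)*45)))*139 = 35 + ((24*√3)/(-45))*139 = 35 + ((24*√3)*(-1/45))*139 = 35 - 8*√3/15*139 = 35 - 1112*√3/15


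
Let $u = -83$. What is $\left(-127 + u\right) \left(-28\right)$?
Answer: $5880$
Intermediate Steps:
$\left(-127 + u\right) \left(-28\right) = \left(-127 - 83\right) \left(-28\right) = \left(-210\right) \left(-28\right) = 5880$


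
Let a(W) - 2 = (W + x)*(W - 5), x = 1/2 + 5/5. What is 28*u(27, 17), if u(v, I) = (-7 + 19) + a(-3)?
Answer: 728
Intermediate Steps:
x = 3/2 (x = 1*(1/2) + 5*(1/5) = 1/2 + 1 = 3/2 ≈ 1.5000)
a(W) = 2 + (-5 + W)*(3/2 + W) (a(W) = 2 + (W + 3/2)*(W - 5) = 2 + (3/2 + W)*(-5 + W) = 2 + (-5 + W)*(3/2 + W))
u(v, I) = 26 (u(v, I) = (-7 + 19) + (-11/2 + (-3)**2 - 7/2*(-3)) = 12 + (-11/2 + 9 + 21/2) = 12 + 14 = 26)
28*u(27, 17) = 28*26 = 728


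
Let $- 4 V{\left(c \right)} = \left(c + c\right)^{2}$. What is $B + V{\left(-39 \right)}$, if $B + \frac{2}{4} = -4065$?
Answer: $- \frac{11173}{2} \approx -5586.5$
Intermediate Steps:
$B = - \frac{8131}{2}$ ($B = - \frac{1}{2} - 4065 = - \frac{8131}{2} \approx -4065.5$)
$V{\left(c \right)} = - c^{2}$ ($V{\left(c \right)} = - \frac{\left(c + c\right)^{2}}{4} = - \frac{\left(2 c\right)^{2}}{4} = - \frac{4 c^{2}}{4} = - c^{2}$)
$B + V{\left(-39 \right)} = - \frac{8131}{2} - \left(-39\right)^{2} = - \frac{8131}{2} - 1521 = - \frac{11173}{2}$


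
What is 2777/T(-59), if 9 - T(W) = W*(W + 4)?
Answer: -2777/3236 ≈ -0.85816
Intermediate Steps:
T(W) = 9 - W*(4 + W) (T(W) = 9 - W*(W + 4) = 9 - W*(4 + W))
2777/T(-59) = 2777/(9 - 1*(-59)² - 4*(-59)) = 2777/(9 - 1*3481 + 236) = 2777/(9 - 3481 + 236) = 2777/(-3236) = 2777*(-1/3236) = -2777/3236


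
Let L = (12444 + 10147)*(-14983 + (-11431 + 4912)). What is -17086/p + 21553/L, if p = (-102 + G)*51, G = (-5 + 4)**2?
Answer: 8299442219149/2502106913982 ≈ 3.3170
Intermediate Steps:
G = 1 (G = (-1)**2 = 1)
p = -5151 (p = (-102 + 1)*51 = -101*51 = -5151)
L = -485751682 (L = 22591*(-14983 - 6519) = 22591*(-21502) = -485751682)
-17086/p + 21553/L = -17086/(-5151) + 21553/(-485751682) = -17086*(-1/5151) + 21553*(-1/485751682) = 17086/5151 - 21553/485751682 = 8299442219149/2502106913982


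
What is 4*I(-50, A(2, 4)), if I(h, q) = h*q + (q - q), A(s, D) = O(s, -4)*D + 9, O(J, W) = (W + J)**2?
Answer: -5000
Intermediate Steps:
O(J, W) = (J + W)**2
A(s, D) = 9 + D*(-4 + s)**2 (A(s, D) = (s - 4)**2*D + 9 = (-4 + s)**2*D + 9 = D*(-4 + s)**2 + 9 = 9 + D*(-4 + s)**2)
I(h, q) = h*q (I(h, q) = h*q + 0 = h*q)
4*I(-50, A(2, 4)) = 4*(-50*(9 + 4*(-4 + 2)**2)) = 4*(-50*(9 + 4*(-2)**2)) = 4*(-50*(9 + 4*4)) = 4*(-50*(9 + 16)) = 4*(-50*25) = 4*(-1250) = -5000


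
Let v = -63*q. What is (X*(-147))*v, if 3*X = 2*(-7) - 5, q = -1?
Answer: 58653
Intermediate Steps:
X = -19/3 (X = (2*(-7) - 5)/3 = (-14 - 5)/3 = (⅓)*(-19) = -19/3 ≈ -6.3333)
v = 63 (v = -63*(-1) = 63)
(X*(-147))*v = -19/3*(-147)*63 = 931*63 = 58653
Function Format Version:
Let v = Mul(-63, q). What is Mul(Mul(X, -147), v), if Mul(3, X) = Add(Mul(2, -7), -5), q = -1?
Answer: 58653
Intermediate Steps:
X = Rational(-19, 3) (X = Mul(Rational(1, 3), Add(Mul(2, -7), -5)) = Mul(Rational(1, 3), Add(-14, -5)) = Mul(Rational(1, 3), -19) = Rational(-19, 3) ≈ -6.3333)
v = 63 (v = Mul(-63, -1) = 63)
Mul(Mul(X, -147), v) = Mul(Mul(Rational(-19, 3), -147), 63) = Mul(931, 63) = 58653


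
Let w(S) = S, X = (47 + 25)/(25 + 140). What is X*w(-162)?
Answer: -3888/55 ≈ -70.691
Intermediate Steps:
X = 24/55 (X = 72/165 = 72*(1/165) = 24/55 ≈ 0.43636)
X*w(-162) = (24/55)*(-162) = -3888/55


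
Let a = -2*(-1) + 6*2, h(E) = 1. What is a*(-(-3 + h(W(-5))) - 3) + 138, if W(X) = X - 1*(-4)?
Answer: 124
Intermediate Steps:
W(X) = 4 + X (W(X) = X + 4 = 4 + X)
a = 14 (a = 2 + 12 = 14)
a*(-(-3 + h(W(-5))) - 3) + 138 = 14*(-(-3 + 1) - 3) + 138 = 14*(-1*(-2) - 3) + 138 = 14*(2 - 3) + 138 = 14*(-1) + 138 = -14 + 138 = 124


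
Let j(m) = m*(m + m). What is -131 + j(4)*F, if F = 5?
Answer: 29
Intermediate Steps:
j(m) = 2*m² (j(m) = m*(2*m) = 2*m²)
-131 + j(4)*F = -131 + (2*4²)*5 = -131 + (2*16)*5 = -131 + 32*5 = -131 + 160 = 29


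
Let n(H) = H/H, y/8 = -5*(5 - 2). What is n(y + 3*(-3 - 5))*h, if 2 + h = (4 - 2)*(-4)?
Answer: -10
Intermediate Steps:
y = -120 (y = 8*(-5*(5 - 2)) = 8*(-5*3) = 8*(-15) = -120)
n(H) = 1
h = -10 (h = -2 + (4 - 2)*(-4) = -2 + 2*(-4) = -2 - 8 = -10)
n(y + 3*(-3 - 5))*h = 1*(-10) = -10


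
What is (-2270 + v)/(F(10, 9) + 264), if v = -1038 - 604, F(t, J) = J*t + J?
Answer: -1304/121 ≈ -10.777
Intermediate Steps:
F(t, J) = J + J*t
v = -1642
(-2270 + v)/(F(10, 9) + 264) = (-2270 - 1642)/(9*(1 + 10) + 264) = -3912/(9*11 + 264) = -3912/(99 + 264) = -3912/363 = -3912*1/363 = -1304/121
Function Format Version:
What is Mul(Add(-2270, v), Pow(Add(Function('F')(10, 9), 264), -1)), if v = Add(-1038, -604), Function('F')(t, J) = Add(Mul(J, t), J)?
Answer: Rational(-1304, 121) ≈ -10.777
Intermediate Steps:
Function('F')(t, J) = Add(J, Mul(J, t))
v = -1642
Mul(Add(-2270, v), Pow(Add(Function('F')(10, 9), 264), -1)) = Mul(Add(-2270, -1642), Pow(Add(Mul(9, Add(1, 10)), 264), -1)) = Mul(-3912, Pow(Add(Mul(9, 11), 264), -1)) = Mul(-3912, Pow(Add(99, 264), -1)) = Mul(-3912, Pow(363, -1)) = Mul(-3912, Rational(1, 363)) = Rational(-1304, 121)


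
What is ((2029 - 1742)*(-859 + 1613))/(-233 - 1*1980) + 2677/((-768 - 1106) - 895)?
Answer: -605130263/6127797 ≈ -98.752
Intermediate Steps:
((2029 - 1742)*(-859 + 1613))/(-233 - 1*1980) + 2677/((-768 - 1106) - 895) = (287*754)/(-233 - 1980) + 2677/(-1874 - 895) = 216398/(-2213) + 2677/(-2769) = 216398*(-1/2213) + 2677*(-1/2769) = -216398/2213 - 2677/2769 = -605130263/6127797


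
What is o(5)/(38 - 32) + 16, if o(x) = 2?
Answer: 49/3 ≈ 16.333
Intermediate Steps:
o(5)/(38 - 32) + 16 = 2/(38 - 32) + 16 = 2/6 + 16 = (⅙)*2 + 16 = ⅓ + 16 = 49/3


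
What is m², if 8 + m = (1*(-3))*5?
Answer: 529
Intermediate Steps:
m = -23 (m = -8 + (1*(-3))*5 = -8 - 3*5 = -8 - 15 = -23)
m² = (-23)² = 529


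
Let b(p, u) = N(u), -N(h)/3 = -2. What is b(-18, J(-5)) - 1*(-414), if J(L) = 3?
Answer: 420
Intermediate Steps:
N(h) = 6 (N(h) = -3*(-2) = 6)
b(p, u) = 6
b(-18, J(-5)) - 1*(-414) = 6 - 1*(-414) = 6 + 414 = 420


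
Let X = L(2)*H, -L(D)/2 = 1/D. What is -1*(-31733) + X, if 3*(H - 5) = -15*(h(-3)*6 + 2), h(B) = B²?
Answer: 32008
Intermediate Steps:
L(D) = -2/D
H = -275 (H = 5 + (-15*((-3)²*6 + 2))/3 = 5 + (-15*(9*6 + 2))/3 = 5 + (-15*(54 + 2))/3 = 5 + (-15*56)/3 = 5 + (⅓)*(-840) = 5 - 280 = -275)
X = 275 (X = -2/2*(-275) = -2*½*(-275) = -1*(-275) = 275)
-1*(-31733) + X = -1*(-31733) + 275 = 31733 + 275 = 32008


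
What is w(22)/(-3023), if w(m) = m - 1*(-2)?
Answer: -24/3023 ≈ -0.0079391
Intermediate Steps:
w(m) = 2 + m (w(m) = m + 2 = 2 + m)
w(22)/(-3023) = (2 + 22)/(-3023) = 24*(-1/3023) = -24/3023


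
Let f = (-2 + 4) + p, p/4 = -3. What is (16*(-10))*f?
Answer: 1600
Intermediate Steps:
p = -12 (p = 4*(-3) = -12)
f = -10 (f = (-2 + 4) - 12 = 2 - 12 = -10)
(16*(-10))*f = (16*(-10))*(-10) = -160*(-10) = 1600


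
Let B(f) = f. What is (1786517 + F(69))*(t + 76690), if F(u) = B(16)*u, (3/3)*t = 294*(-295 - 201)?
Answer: -123585390214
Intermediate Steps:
t = -145824 (t = 294*(-295 - 201) = 294*(-496) = -145824)
F(u) = 16*u
(1786517 + F(69))*(t + 76690) = (1786517 + 16*69)*(-145824 + 76690) = (1786517 + 1104)*(-69134) = 1787621*(-69134) = -123585390214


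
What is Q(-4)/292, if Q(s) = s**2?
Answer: 4/73 ≈ 0.054795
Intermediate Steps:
Q(-4)/292 = (-4)**2/292 = (1/292)*16 = 4/73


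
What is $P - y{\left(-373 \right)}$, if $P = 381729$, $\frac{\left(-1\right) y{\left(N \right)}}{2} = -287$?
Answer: $381155$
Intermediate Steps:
$y{\left(N \right)} = 574$ ($y{\left(N \right)} = \left(-2\right) \left(-287\right) = 574$)
$P - y{\left(-373 \right)} = 381729 - 574 = 381155$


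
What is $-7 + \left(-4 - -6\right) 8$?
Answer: $9$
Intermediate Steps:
$-7 + \left(-4 - -6\right) 8 = -7 + \left(-4 + 6\right) 8 = -7 + 2 \cdot 8 = -7 + 16 = 9$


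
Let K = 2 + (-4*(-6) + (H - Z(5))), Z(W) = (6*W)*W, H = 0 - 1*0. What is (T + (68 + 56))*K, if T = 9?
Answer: -16492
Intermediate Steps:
H = 0 (H = 0 + 0 = 0)
Z(W) = 6*W²
K = -124 (K = 2 + (-4*(-6) + (0 - 6*5²)) = 2 + (24 + (0 - 6*25)) = 2 + (24 + (0 - 1*150)) = 2 + (24 + (0 - 150)) = 2 + (24 - 150) = 2 - 126 = -124)
(T + (68 + 56))*K = (9 + (68 + 56))*(-124) = (9 + 124)*(-124) = 133*(-124) = -16492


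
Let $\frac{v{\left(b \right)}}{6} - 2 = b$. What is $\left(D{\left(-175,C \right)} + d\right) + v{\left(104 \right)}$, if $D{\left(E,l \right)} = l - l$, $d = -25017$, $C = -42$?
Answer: $-24381$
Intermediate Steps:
$v{\left(b \right)} = 12 + 6 b$
$D{\left(E,l \right)} = 0$
$\left(D{\left(-175,C \right)} + d\right) + v{\left(104 \right)} = \left(0 - 25017\right) + \left(12 + 6 \cdot 104\right) = -25017 + \left(12 + 624\right) = -25017 + 636 = -24381$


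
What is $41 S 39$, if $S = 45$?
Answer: $71955$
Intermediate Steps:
$41 S 39 = 41 \cdot 45 \cdot 39 = 1845 \cdot 39 = 71955$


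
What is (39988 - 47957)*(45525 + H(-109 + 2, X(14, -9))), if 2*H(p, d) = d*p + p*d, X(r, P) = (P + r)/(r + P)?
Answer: -361936042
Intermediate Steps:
X(r, P) = 1 (X(r, P) = (P + r)/(P + r) = 1)
H(p, d) = d*p (H(p, d) = (d*p + p*d)/2 = (d*p + d*p)/2 = (2*d*p)/2 = d*p)
(39988 - 47957)*(45525 + H(-109 + 2, X(14, -9))) = (39988 - 47957)*(45525 + 1*(-109 + 2)) = -7969*(45525 + 1*(-107)) = -7969*(45525 - 107) = -7969*45418 = -361936042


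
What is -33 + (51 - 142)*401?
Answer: -36524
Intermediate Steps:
-33 + (51 - 142)*401 = -33 - 91*401 = -33 - 36491 = -36524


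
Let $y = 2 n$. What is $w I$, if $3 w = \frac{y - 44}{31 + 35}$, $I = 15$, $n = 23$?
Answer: $\frac{5}{33} \approx 0.15152$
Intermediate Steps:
$y = 46$ ($y = 2 \cdot 23 = 46$)
$w = \frac{1}{99}$ ($w = \frac{\left(46 - 44\right) \frac{1}{31 + 35}}{3} = \frac{2 \cdot \frac{1}{66}}{3} = \frac{1}{3} \cdot \frac{1}{33} = \frac{1}{99} \approx 0.010101$)
$w I = \frac{1}{99} \cdot 15 = \frac{5}{33}$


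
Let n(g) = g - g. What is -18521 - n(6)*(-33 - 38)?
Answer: -18521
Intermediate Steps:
n(g) = 0
-18521 - n(6)*(-33 - 38) = -18521 - 0*(-33 - 38) = -18521 - 0*(-71) = -18521 - 1*0 = -18521 + 0 = -18521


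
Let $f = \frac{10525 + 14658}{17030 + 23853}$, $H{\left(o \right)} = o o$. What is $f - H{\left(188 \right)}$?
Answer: $- \frac{1444943569}{40883} \approx -35343.0$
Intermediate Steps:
$H{\left(o \right)} = o^{2}$
$f = \frac{25183}{40883} \approx 0.61598$
$f - H{\left(188 \right)} = \frac{25183}{40883} - 188^{2} = \frac{25183}{40883} - 35344 = - \frac{1444943569}{40883}$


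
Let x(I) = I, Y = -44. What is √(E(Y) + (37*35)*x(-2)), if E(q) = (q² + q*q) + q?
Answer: √1238 ≈ 35.185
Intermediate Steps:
E(q) = q + 2*q² (E(q) = (q² + q²) + q = 2*q² + q = q + 2*q²)
√(E(Y) + (37*35)*x(-2)) = √(-44*(1 + 2*(-44)) + (37*35)*(-2)) = √(-44*(1 - 88) + 1295*(-2)) = √(-44*(-87) - 2590) = √(3828 - 2590) = √1238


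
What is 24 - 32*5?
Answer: -136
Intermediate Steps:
24 - 32*5 = 24 - 16*10 = 24 - 160 = -136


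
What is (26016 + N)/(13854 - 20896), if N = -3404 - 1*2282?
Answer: -10165/3521 ≈ -2.8870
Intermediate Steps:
N = -5686 (N = -3404 - 2282 = -5686)
(26016 + N)/(13854 - 20896) = (26016 - 5686)/(13854 - 20896) = 20330/(-7042) = 20330*(-1/7042) = -10165/3521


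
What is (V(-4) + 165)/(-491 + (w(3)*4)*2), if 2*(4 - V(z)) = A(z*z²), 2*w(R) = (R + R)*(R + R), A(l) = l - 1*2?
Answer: -202/347 ≈ -0.58213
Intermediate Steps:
A(l) = -2 + l (A(l) = l - 2 = -2 + l)
w(R) = 2*R² (w(R) = ((R + R)*(R + R))/2 = ((2*R)*(2*R))/2 = (4*R²)/2 = 2*R²)
V(z) = 5 - z³/2 (V(z) = 4 - (-2 + z*z²)/2 = 4 - (-2 + z³)/2 = 4 + (1 - z³/2) = 5 - z³/2)
(V(-4) + 165)/(-491 + (w(3)*4)*2) = ((5 - ½*(-4)³) + 165)/(-491 + ((2*3²)*4)*2) = ((5 - ½*(-64)) + 165)/(-491 + ((2*9)*4)*2) = ((5 + 32) + 165)/(-491 + (18*4)*2) = (37 + 165)/(-491 + 72*2) = 202/(-491 + 144) = 202/(-347) = 202*(-1/347) = -202/347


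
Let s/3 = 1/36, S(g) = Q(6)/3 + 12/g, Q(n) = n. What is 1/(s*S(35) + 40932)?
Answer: 210/8595761 ≈ 2.4431e-5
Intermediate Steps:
S(g) = 2 + 12/g (S(g) = 6/3 + 12/g = 6*(⅓) + 12/g = 2 + 12/g)
s = 1/12 (s = 3/36 = 3*(1/36) = 1/12 ≈ 0.083333)
1/(s*S(35) + 40932) = 1/((2 + 12/35)/12 + 40932) = 1/((1/12)*(82/35) + 40932) = 1/(41/210 + 40932) = 1/(8595761/210) = 210/8595761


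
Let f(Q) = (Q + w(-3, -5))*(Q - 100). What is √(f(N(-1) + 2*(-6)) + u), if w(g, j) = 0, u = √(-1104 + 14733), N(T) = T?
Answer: √(1469 + √13629) ≈ 39.821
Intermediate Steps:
u = √13629 ≈ 116.74
f(Q) = Q*(-100 + Q) (f(Q) = (Q + 0)*(Q - 100) = Q*(-100 + Q))
√(f(N(-1) + 2*(-6)) + u) = √((-1 + 2*(-6))*(-100 + (-1 + 2*(-6))) + √13629) = √((-1 - 12)*(-100 + (-1 - 12)) + √13629) = √(-13*(-100 - 13) + √13629) = √(-13*(-113) + √13629) = √(1469 + √13629)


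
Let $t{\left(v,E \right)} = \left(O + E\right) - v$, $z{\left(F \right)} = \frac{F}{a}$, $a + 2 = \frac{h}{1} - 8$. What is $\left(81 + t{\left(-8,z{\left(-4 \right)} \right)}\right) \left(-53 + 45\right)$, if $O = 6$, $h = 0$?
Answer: $- \frac{3816}{5} \approx -763.2$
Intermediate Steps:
$a = -10$ ($a = -2 + \left(\frac{0}{1} - 8\right) = -2 + \left(0 \cdot 1 - 8\right) = -2 + \left(0 - 8\right) = -2 - 8 = -10$)
$z{\left(F \right)} = - \frac{F}{10}$ ($z{\left(F \right)} = \frac{F}{-10} = F \left(- \frac{1}{10}\right) = - \frac{F}{10}$)
$t{\left(v,E \right)} = 6 + E - v$ ($t{\left(v,E \right)} = \left(6 + E\right) - v = 6 + E - v$)
$\left(81 + t{\left(-8,z{\left(-4 \right)} \right)}\right) \left(-53 + 45\right) = \left(81 - - \frac{72}{5}\right) \left(-53 + 45\right) = \left(81 + \left(6 + \frac{2}{5} + 8\right)\right) \left(-8\right) = \left(81 + \frac{72}{5}\right) \left(-8\right) = \frac{477}{5} \left(-8\right) = - \frac{3816}{5}$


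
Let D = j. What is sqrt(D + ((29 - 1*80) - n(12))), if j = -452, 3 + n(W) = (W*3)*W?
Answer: 2*I*sqrt(233) ≈ 30.529*I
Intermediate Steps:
n(W) = -3 + 3*W**2 (n(W) = -3 + (W*3)*W = -3 + (3*W)*W = -3 + 3*W**2)
D = -452
sqrt(D + ((29 - 1*80) - n(12))) = sqrt(-452 + ((29 - 1*80) - (-3 + 3*12**2))) = sqrt(-452 + ((29 - 80) - (-3 + 3*144))) = sqrt(-452 + (-51 - (-3 + 432))) = sqrt(-452 + (-51 - 1*429)) = sqrt(-452 + (-51 - 429)) = sqrt(-452 - 480) = sqrt(-932) = 2*I*sqrt(233)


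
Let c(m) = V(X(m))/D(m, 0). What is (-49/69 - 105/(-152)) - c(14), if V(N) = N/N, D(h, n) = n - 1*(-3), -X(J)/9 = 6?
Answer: -1233/3496 ≈ -0.35269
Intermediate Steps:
X(J) = -54 (X(J) = -9*6 = -54)
D(h, n) = 3 + n (D(h, n) = n + 3 = 3 + n)
V(N) = 1
c(m) = ⅓ (c(m) = 1/(3 + 0) = 1/3 = 1*(⅓) = ⅓)
(-49/69 - 105/(-152)) - c(14) = (-49/69 - 105/(-152)) - 1*⅓ = (-49*1/69 - 105*(-1/152)) - ⅓ = (-49/69 + 105/152) - ⅓ = -203/10488 - ⅓ = -1233/3496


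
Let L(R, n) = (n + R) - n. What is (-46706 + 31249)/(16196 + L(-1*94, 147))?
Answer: -15457/16102 ≈ -0.95994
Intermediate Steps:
L(R, n) = R (L(R, n) = (R + n) - n = R)
(-46706 + 31249)/(16196 + L(-1*94, 147)) = (-46706 + 31249)/(16196 - 1*94) = -15457/(16196 - 94) = -15457/16102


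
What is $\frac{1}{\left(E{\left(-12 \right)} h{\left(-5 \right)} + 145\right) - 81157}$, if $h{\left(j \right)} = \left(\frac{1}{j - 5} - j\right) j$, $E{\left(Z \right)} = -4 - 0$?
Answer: $- \frac{1}{80914} \approx -1.2359 \cdot 10^{-5}$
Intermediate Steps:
$E{\left(Z \right)} = -4$ ($E{\left(Z \right)} = -4 + 0 = -4$)
$h{\left(j \right)} = j \left(\frac{1}{-5 + j} - j\right)$ ($h{\left(j \right)} = \left(\frac{1}{-5 + j} - j\right) j = j \left(\frac{1}{-5 + j} - j\right)$)
$\frac{1}{\left(E{\left(-12 \right)} h{\left(-5 \right)} + 145\right) - 81157} = \frac{1}{\left(- 4 \left(- \frac{5 \left(1 - \left(-5\right)^{2} + 5 \left(-5\right)\right)}{-5 - 5}\right) + 145\right) - 81157} = \frac{1}{\left(- 4 \left(- \frac{5 \left(1 - 25 - 25\right)}{-10}\right) + 145\right) - 81157} = \frac{1}{\left(- 4 \left(\left(-5\right) \left(- \frac{1}{10}\right) \left(1 - 25 - 25\right)\right) + 145\right) - 81157} = \frac{1}{\left(- 4 \left(\left(-5\right) \left(- \frac{1}{10}\right) \left(-49\right)\right) + 145\right) - 81157} = \frac{1}{\left(\left(-4\right) \left(- \frac{49}{2}\right) + 145\right) - 81157} = \frac{1}{\left(98 + 145\right) - 81157} = \frac{1}{243 - 81157} = \frac{1}{-80914} = - \frac{1}{80914}$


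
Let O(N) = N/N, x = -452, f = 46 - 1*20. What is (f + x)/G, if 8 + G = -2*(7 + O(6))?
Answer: 71/4 ≈ 17.750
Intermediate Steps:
f = 26 (f = 46 - 20 = 26)
O(N) = 1
G = -24 (G = -8 - 2*(7 + 1) = -8 - 2*8 = -8 - 16 = -24)
(f + x)/G = (26 - 452)/(-24) = -426*(-1/24) = 71/4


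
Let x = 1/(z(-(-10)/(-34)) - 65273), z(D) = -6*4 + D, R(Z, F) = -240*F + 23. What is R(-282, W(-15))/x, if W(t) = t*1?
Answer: -4021725642/17 ≈ -2.3657e+8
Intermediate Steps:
W(t) = t
R(Z, F) = 23 - 240*F
z(D) = -24 + D
x = -17/1110054 (x = 1/((-24 - (-10)/(-34)) - 65273) = 1/((-24 - (-10)*(-1)/34) - 65273) = 1/((-24 - 2*5/34) - 65273) = 1/((-24 - 5/17) - 65273) = 1/(-413/17 - 65273) = 1/(-1110054/17) = -17/1110054 ≈ -1.5315e-5)
R(-282, W(-15))/x = (23 - 240*(-15))/(-17/1110054) = (23 + 3600)*(-1110054/17) = 3623*(-1110054/17) = -4021725642/17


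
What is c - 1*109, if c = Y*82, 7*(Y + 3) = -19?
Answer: -4043/7 ≈ -577.57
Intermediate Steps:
Y = -40/7 (Y = -3 + (⅐)*(-19) = -3 - 19/7 = -40/7 ≈ -5.7143)
c = -3280/7 (c = -40/7*82 = -3280/7 ≈ -468.57)
c - 1*109 = -3280/7 - 1*109 = -3280/7 - 109 = -4043/7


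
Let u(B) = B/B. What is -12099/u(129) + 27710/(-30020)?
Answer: -36323969/3002 ≈ -12100.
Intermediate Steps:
u(B) = 1
-12099/u(129) + 27710/(-30020) = -12099/1 + 27710/(-30020) = -12099*1 + 27710*(-1/30020) = -12099 - 2771/3002 = -36323969/3002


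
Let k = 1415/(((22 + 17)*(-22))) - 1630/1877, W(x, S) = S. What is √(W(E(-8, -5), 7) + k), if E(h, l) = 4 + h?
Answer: √11625578815422/1610466 ≈ 2.1172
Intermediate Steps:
k = -4054495/1610466 (k = 1415/((39*(-22))) - 1630*1/1877 = 1415/(-858) - 1630/1877 = 1415*(-1/858) - 1630/1877 = -1415/858 - 1630/1877 = -4054495/1610466 ≈ -2.5176)
√(W(E(-8, -5), 7) + k) = √(7 - 4054495/1610466) = √(7218767/1610466) = √11625578815422/1610466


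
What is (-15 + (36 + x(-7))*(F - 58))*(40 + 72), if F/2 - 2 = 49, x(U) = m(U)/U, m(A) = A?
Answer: 180656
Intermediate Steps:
x(U) = 1 (x(U) = U/U = 1)
F = 102 (F = 4 + 2*49 = 4 + 98 = 102)
(-15 + (36 + x(-7))*(F - 58))*(40 + 72) = (-15 + (36 + 1)*(102 - 58))*(40 + 72) = (-15 + 37*44)*112 = (-15 + 1628)*112 = 1613*112 = 180656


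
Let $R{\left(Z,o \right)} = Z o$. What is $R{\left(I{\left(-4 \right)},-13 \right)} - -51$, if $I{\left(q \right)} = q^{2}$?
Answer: $-157$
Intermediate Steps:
$R{\left(I{\left(-4 \right)},-13 \right)} - -51 = \left(-4\right)^{2} \left(-13\right) - -51 = 16 \left(-13\right) + 51 = -208 + 51 = -157$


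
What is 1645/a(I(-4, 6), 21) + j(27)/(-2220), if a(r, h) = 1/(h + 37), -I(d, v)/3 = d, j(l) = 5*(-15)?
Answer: 14120685/148 ≈ 95410.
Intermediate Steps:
j(l) = -75
I(d, v) = -3*d
a(r, h) = 1/(37 + h)
1645/a(I(-4, 6), 21) + j(27)/(-2220) = 1645/(1/(37 + 21)) - 75/(-2220) = 1645/(1/58) - 75*(-1/2220) = 1645/(1/58) + 5/148 = 1645*58 + 5/148 = 95410 + 5/148 = 14120685/148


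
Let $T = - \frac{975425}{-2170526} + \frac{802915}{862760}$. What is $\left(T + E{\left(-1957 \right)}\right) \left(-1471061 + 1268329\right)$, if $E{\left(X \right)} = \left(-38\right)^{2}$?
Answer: $- \frac{13718270372321576959}{46816075294} \approx -2.9302 \cdot 10^{8}$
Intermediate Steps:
$T = \frac{258430555629}{187264301176}$ ($T = \left(-975425\right) \left(- \frac{1}{2170526}\right) + 802915 \cdot \frac{1}{862760} = \frac{975425}{2170526} + \frac{160583}{172552} = \frac{258430555629}{187264301176} \approx 1.38$)
$E{\left(X \right)} = 1444$
$\left(T + E{\left(-1957 \right)}\right) \left(-1471061 + 1268329\right) = \left(\frac{258430555629}{187264301176} + 1444\right) \left(-1471061 + 1268329\right) = \frac{270668081453773}{187264301176} \left(-202732\right) = - \frac{13718270372321576959}{46816075294}$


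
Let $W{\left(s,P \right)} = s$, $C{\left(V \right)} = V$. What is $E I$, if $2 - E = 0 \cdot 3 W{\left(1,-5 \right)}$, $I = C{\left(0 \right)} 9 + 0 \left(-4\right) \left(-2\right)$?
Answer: $0$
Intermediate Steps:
$I = 0$ ($I = 0 \cdot 9 + 0 \left(-4\right) \left(-2\right) = 0 + 0 \left(-2\right) = 0 + 0 = 0$)
$E = 2$ ($E = 2 - 0 \cdot 3 \cdot 1 = 2 - 0 \cdot 1 = 2 - 0 = 2 + 0 = 2$)
$E I = 2 \cdot 0 = 0$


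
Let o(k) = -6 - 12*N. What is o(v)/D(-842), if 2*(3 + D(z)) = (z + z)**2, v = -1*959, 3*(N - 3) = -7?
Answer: -14/1417925 ≈ -9.8736e-6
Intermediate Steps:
N = 2/3 (N = 3 + (1/3)*(-7) = 3 - 7/3 = 2/3 ≈ 0.66667)
v = -959
D(z) = -3 + 2*z**2 (D(z) = -3 + (z + z)**2/2 = -3 + (2*z)**2/2 = -3 + (4*z**2)/2 = -3 + 2*z**2)
o(k) = -14 (o(k) = -6 - 12*2/3 = -6 - 8 = -14)
o(v)/D(-842) = -14/(-3 + 2*(-842)**2) = -14/(-3 + 2*708964) = -14/(-3 + 1417928) = -14/1417925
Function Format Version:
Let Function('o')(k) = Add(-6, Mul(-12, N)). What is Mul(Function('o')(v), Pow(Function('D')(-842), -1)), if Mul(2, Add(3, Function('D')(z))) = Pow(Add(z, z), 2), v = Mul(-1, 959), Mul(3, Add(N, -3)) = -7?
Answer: Rational(-14, 1417925) ≈ -9.8736e-6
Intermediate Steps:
N = Rational(2, 3) (N = Add(3, Mul(Rational(1, 3), -7)) = Add(3, Rational(-7, 3)) = Rational(2, 3) ≈ 0.66667)
v = -959
Function('D')(z) = Add(-3, Mul(2, Pow(z, 2))) (Function('D')(z) = Add(-3, Mul(Rational(1, 2), Pow(Add(z, z), 2))) = Add(-3, Mul(Rational(1, 2), Pow(Mul(2, z), 2))) = Add(-3, Mul(Rational(1, 2), Mul(4, Pow(z, 2)))) = Add(-3, Mul(2, Pow(z, 2))))
Function('o')(k) = -14 (Function('o')(k) = Add(-6, Mul(-12, Rational(2, 3))) = Add(-6, -8) = -14)
Mul(Function('o')(v), Pow(Function('D')(-842), -1)) = Mul(-14, Pow(Add(-3, Mul(2, Pow(-842, 2))), -1)) = Mul(-14, Pow(Add(-3, Mul(2, 708964)), -1)) = Mul(-14, Pow(Add(-3, 1417928), -1)) = Mul(-14, Pow(1417925, -1)) = Mul(-14, Rational(1, 1417925)) = Rational(-14, 1417925)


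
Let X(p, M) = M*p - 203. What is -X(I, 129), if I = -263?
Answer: 34130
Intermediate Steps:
X(p, M) = -203 + M*p
-X(I, 129) = -(-203 + 129*(-263)) = -(-203 - 33927) = -1*(-34130) = 34130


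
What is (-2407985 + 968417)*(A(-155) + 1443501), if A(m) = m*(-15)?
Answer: -2081364843168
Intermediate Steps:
A(m) = -15*m
(-2407985 + 968417)*(A(-155) + 1443501) = (-2407985 + 968417)*(-15*(-155) + 1443501) = -1439568*(2325 + 1443501) = -1439568*1445826 = -2081364843168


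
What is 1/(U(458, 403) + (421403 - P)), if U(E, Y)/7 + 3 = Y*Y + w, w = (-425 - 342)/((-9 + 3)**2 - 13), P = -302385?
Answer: 23/42789121 ≈ 5.3752e-7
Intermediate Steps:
w = -767/23 (w = -767/((-6)**2 - 13) = -767/(36 - 13) = -767/23 ≈ -33.348)
U(E, Y) = -5852/23 + 7*Y**2 (U(E, Y) = -21 + 7*(Y*Y - 767/23) = -21 + 7*(Y**2 - 767/23) = -21 + 7*(-767/23 + Y**2) = -21 + (-5369/23 + 7*Y**2) = -5852/23 + 7*Y**2)
1/(U(458, 403) + (421403 - P)) = 1/((-5852/23 + 7*403**2) + (421403 - 1*(-302385))) = 1/((-5852/23 + 7*162409) + (421403 + 302385)) = 1/((-5852/23 + 1136863) + 723788) = 1/(26141997/23 + 723788) = 1/(42789121/23) = 23/42789121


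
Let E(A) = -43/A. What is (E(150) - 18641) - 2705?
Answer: -3201943/150 ≈ -21346.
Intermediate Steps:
(E(150) - 18641) - 2705 = (-43/150 - 18641) - 2705 = -2796193/150 - 2705 = -3201943/150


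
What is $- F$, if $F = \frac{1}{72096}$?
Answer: $- \frac{1}{72096} \approx -1.387 \cdot 10^{-5}$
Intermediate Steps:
$F = \frac{1}{72096} \approx 1.387 \cdot 10^{-5}$
$- F = \left(-1\right) \frac{1}{72096} = - \frac{1}{72096}$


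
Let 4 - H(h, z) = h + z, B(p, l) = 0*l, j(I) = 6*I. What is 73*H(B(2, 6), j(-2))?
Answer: 1168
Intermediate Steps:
B(p, l) = 0
H(h, z) = 4 - h - z (H(h, z) = 4 - (h + z) = 4 + (-h - z) = 4 - h - z)
73*H(B(2, 6), j(-2)) = 73*(4 - 1*0 - 6*(-2)) = 73*(4 + 0 - 1*(-12)) = 73*(4 + 0 + 12) = 73*16 = 1168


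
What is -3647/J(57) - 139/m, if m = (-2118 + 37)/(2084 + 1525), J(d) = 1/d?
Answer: -432094548/2081 ≈ -2.0764e+5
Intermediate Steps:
m = -2081/3609 ≈ -0.57661
-3647/J(57) - 139/m = -3647/(1/57) - 139/(-2081/3609) = -3647/1/57 - 139*(-3609/2081) = -3647*57 + 501651/2081 = -207879 + 501651/2081 = -432094548/2081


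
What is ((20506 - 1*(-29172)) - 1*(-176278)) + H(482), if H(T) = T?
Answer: 226438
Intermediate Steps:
((20506 - 1*(-29172)) - 1*(-176278)) + H(482) = ((20506 - 1*(-29172)) - 1*(-176278)) + 482 = ((20506 + 29172) + 176278) + 482 = (49678 + 176278) + 482 = 225956 + 482 = 226438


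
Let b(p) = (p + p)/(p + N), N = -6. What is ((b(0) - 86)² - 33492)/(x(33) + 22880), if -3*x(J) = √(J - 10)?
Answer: -5373688320/4711449577 - 78288*√23/4711449577 ≈ -1.1406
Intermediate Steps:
x(J) = -√(-10 + J)/3 (x(J) = -√(J - 10)/3 = -√(-10 + J)/3)
b(p) = 2*p/(-6 + p) (b(p) = (p + p)/(p - 6) = (2*p)/(-6 + p) = 2*p/(-6 + p))
((b(0) - 86)² - 33492)/(x(33) + 22880) = ((2*0/(-6 + 0) - 86)² - 33492)/(-√(-10 + 33)/3 + 22880) = ((2*0/(-6) - 86)² - 33492)/(-√23/3 + 22880) = ((2*0*(-⅙) - 86)² - 33492)/(22880 - √23/3) = ((0 - 86)² - 33492)/(22880 - √23/3) = ((-86)² - 33492)/(22880 - √23/3) = (7396 - 33492)/(22880 - √23/3) = -26096/(22880 - √23/3)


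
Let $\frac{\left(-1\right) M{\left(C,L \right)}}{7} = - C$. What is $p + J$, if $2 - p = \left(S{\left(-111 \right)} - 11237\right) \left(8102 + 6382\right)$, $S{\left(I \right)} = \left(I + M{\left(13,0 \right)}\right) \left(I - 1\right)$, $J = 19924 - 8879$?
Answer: $130323595$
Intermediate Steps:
$J = 11045$
$M{\left(C,L \right)} = 7 C$ ($M{\left(C,L \right)} = - 7 \left(- C\right) = 7 C$)
$S{\left(I \right)} = \left(-1 + I\right) \left(91 + I\right)$ ($S{\left(I \right)} = \left(I + 7 \cdot 13\right) \left(I - 1\right) = \left(I + 91\right) \left(-1 + I\right) = \left(91 + I\right) \left(-1 + I\right) = \left(-1 + I\right) \left(91 + I\right)$)
$p = 130312550$ ($p = 2 - \left(\left(-91 + \left(-111\right)^{2} + 90 \left(-111\right)\right) - 11237\right) \left(8102 + 6382\right) = 2 - \left(\left(-91 + 12321 - 9990\right) - 11237\right) 14484 = 2 - \left(2240 - 11237\right) 14484 = 2 - \left(-8997\right) 14484 = 2 - -130312548 = 2 + 130312548 = 130312550$)
$p + J = 130312550 + 11045 = 130323595$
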